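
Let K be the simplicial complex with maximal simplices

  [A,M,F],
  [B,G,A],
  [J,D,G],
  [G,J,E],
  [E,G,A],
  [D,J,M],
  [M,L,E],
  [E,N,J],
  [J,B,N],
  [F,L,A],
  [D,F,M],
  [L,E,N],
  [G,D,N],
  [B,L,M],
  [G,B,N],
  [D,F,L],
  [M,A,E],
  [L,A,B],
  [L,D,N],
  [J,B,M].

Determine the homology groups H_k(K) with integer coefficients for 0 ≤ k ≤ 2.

Fix the vertex order A < B < D < E < F < G < J < L < M < N and write every simplex with vertices in increasing order. Then dim K = 2 and the simplices of K are:

  0-simplices (10): A, B, D, E, F, G, J, L, M, N
  1-simplices (30): AB, AE, AF, AG, AL, AM, BG, BJ, BL, BM, BN, DF, DG, DJ, DL, DM, DN, EG, EJ, EL, EM, EN, FL, FM, GJ, GN, JM, JN, LM, LN
  2-simplices (20): ABG, ABL, AEG, AEM, AFL, AFM, BGN, BJM, BJN, BLM, DFL, DFM, DGJ, DGN, DJM, DLN, EGJ, EJN, ELM, ELN

giving chain groups C_0 ≅ Z^10, C_1 ≅ Z^30, C_2 ≅ Z^20.

∂_1: C_1 → C_0 is given by ∂[p,q] = [q] − [p].
As a 10×30 matrix over Z this has rank 9, with invariant factors (1,1,1,1,1,1,1,1,1).

The boundary map ∂_2: C_2 → C_1 sends each 2-simplex [p,q,r] to [q,r] − [p,r] + [p,q]. For instance
  ∂ABG = BG − AG + AB,
  ∂EGJ = GJ − EJ + EG.
The 30×20 boundary matrix has rank 20 and Smith normal form diag(1,1,1,1,1,1,1,1,1,1,1,1,1,1,1,1,1,1,1,2).

Now H_k = ker ∂_k / im ∂_{k+1}, so:

  H_0: rank C_0 − rank ∂_1 = 10 − 9 = 1, and the invariant factors of ∂_1 are all 1, so H_0 ≅ Z.
  H_1: rank ker ∂_1 − rank ∂_2 = (30 − 9) − 20 = 1, and ∂_2 has invariant factor 2 > 1, so H_1 ≅ Z ⊕ Z/2Z.
  H_2: rank ker ∂_2 − rank ∂_3 = (20 − 20) − 0 = 0, and there is no ∂_3, so H_2 ≅ 0.

As a check, the Euler characteristic is 10 − 30 + 20 = 0, which agrees with 1 − 1 + 0 = 0.

H_0 = Z,  H_1 = Z ⊕ Z/2Z,  H_2 = 0.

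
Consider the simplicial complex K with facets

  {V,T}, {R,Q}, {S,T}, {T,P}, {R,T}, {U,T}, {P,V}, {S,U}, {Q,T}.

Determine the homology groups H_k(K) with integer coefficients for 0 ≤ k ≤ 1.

Take the total order P < Q < R < S < T < U < V on the vertex set. Then K (dimension 1) consists of the simplices:

  0-simplices (7): P, Q, R, S, T, U, V
  1-simplices (9): PT, PV, QR, QT, RT, ST, SU, TU, TV

so the chain groups are C_0 ≅ Z^7, C_1 ≅ Z^9.

∂_1: C_1 → C_0 sends each edge [p,q] (with p < q) to q − p.
The 7×9 boundary matrix has rank 6 and Smith normal form diag(1,1,1,1,1,1).

From H_k ≅ ker(∂_k) / im(∂_{k+1}) we obtain:

  H_0: rank C_0 − rank ∂_1 = 7 − 6 = 1, and the invariant factors of ∂_1 are all 1, so H_0 = Z.
  H_1: rank ker ∂_1 − rank ∂_2 = (9 − 6) − 0 = 3, and there is no ∂_2, so H_1 = Z^3.

(K is a triangulation of a wedge of 3 circles.)

H_0 = Z,  H_1 = Z^3.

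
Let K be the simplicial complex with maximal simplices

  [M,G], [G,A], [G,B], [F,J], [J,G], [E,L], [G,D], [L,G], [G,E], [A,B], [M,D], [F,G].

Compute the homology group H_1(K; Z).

Order the vertices as A < B < D < E < F < G < J < L < M. Listing each simplex with vertices in this order, K has dimension 1 with simplices:

  0-simplices (9): A, B, D, E, F, G, J, L, M
  1-simplices (12): AB, AG, BG, DG, DM, EG, EL, FG, FJ, GJ, GL, GM

so the chain groups are C_0 ≅ Z^9, C_1 ≅ Z^12.

The boundary map ∂_1: C_1 → C_0 sends each edge [p,q] (with p < q) to q − p. For instance
  ∂AG = G − A.
The 9×12 boundary matrix has rank 8 and Smith normal form diag(1,1,1,1,1,1,1,1).

Computing H_k = (kernel of ∂_k) / (image of ∂_{k+1}):

  H_1: rank ker ∂_1 − rank ∂_2 = (12 − 8) − 0 = 4, and there is no ∂_2, so H_1 = Z^4.

(K is a triangulation of a wedge of 4 circles.)

H_1 = Z^4.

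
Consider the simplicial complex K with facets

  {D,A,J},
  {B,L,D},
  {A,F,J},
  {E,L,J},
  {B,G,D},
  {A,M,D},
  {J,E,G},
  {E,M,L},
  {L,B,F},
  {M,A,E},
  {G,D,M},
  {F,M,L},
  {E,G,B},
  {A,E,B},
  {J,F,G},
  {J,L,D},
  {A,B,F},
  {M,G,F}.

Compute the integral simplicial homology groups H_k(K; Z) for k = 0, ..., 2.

H_0 = Z,  H_1 = Z^2,  H_2 = Z.

Take the total order A < B < D < E < F < G < J < L < M on the vertex set. Then K (dimension 2) consists of the simplices:

  0-simplices (9): A, B, D, E, F, G, J, L, M
  1-simplices (27): AB, AD, AE, AF, AJ, AM, BD, BE, BF, BG, BL, DG, DJ, DL, DM, EG, EJ, EL, EM, FG, FJ, FL, FM, GJ, GM, JL, LM
  2-simplices (18): ABE, ABF, ADJ, ADM, AEM, AFJ, BDG, BDL, BEG, BFL, DGM, DJL, EGJ, EJL, ELM, FGJ, FGM, FLM

so the chain groups are C_0 ≅ Z^9, C_1 ≅ Z^27, C_2 ≅ Z^18.

The boundary map ∂_1: C_1 → C_0 is given by ∂[p,q] = [q] − [p]. For instance
  ∂GM = M − G.
As a 9×27 matrix over Z this has rank 8, with invariant factors (1,1,1,1,1,1,1,1).

Boundary ∂_2: C_2 → C_1 maps a triangle to the signed sum of its edges. For instance
  ∂EJL = JL − EL + EJ,
  ∂DJL = JL − DL + DJ.
The 27×18 boundary matrix has rank 17 and Smith normal form diag(1,1,1,1,1,1,1,1,1,1,1,1,1,1,1,1,1).

Reading off H_k = ker ∂_k / im ∂_{k+1}:

  H_0: rank C_0 − rank ∂_1 = 9 − 8 = 1, and the invariant factors of ∂_1 are all 1, so H_0 = Z.
  H_1: rank ker ∂_1 − rank ∂_2 = (27 − 8) − 17 = 2, and the invariant factors of ∂_2 are all 1, so H_1 = Z^2.
  H_2: rank ker ∂_2 − rank ∂_3 = (18 − 17) − 0 = 1, and there is no ∂_3, so H_2 = Z.

As a check, the Euler characteristic is 9 − 27 + 18 = 0, which agrees with 1 − 2 + 1 = 0.
(K is a triangulation of the torus T^2.)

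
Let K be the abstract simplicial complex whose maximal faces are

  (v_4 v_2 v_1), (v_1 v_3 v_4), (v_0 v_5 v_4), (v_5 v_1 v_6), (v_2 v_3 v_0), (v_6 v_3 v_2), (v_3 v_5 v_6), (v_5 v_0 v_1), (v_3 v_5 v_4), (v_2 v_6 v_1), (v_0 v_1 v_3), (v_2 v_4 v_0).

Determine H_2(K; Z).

H_2 ≅ 0.

Order the vertices as v_0 < v_1 < v_2 < v_3 < v_4 < v_5 < v_6. Listing each simplex with vertices in this order, K has dimension 2 with simplices:

  0-simplices (7): [v_0], [v_1], [v_2], [v_3], [v_4], [v_5], [v_6]
  1-simplices (18): (18 of them)
  2-simplices (12): (12 of them)

Hence C_0 ≅ Z^7, C_1 ≅ Z^18, C_2 ≅ Z^12.

Boundary ∂_1: C_1 → C_0 is given by ∂[p,q] = [q] − [p].
This gives a 7×18 integer matrix of rank 6; reducing to Smith normal form yields diagonal entries (1,1,1,1,1,1).

Boundary ∂_2: C_2 → C_1 sends each 2-simplex [p,q,r] to [q,r] − [p,r] + [p,q]. For instance
  ∂[v_0,v_2,v_3] = [v_2,v_3] − [v_0,v_3] + [v_0,v_2],
  ∂[v_3,v_5,v_6] = [v_5,v_6] − [v_3,v_6] + [v_3,v_5].
This gives a 18×12 integer matrix of rank 12; reducing to Smith normal form yields diagonal entries (1,1,1,1,1,1,1,1,1,1,1,2).

From H_k ≅ ker(∂_k) / im(∂_{k+1}) we obtain:

  H_2: rank ker ∂_2 − rank ∂_3 = (12 − 12) − 0 = 0, and there is no ∂_3, so H_2 = 0.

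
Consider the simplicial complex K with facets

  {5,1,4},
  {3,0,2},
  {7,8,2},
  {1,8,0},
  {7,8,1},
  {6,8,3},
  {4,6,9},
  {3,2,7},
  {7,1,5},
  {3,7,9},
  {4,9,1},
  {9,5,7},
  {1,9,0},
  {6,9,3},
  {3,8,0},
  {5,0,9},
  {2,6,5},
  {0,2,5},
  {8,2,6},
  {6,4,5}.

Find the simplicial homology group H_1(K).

H_1 = Z × Z/2.

Order the vertices as 0 < 1 < 2 < 3 < 4 < 5 < 6 < 7 < 8 < 9. Listing each simplex with vertices in this order, K has dimension 2 with simplices:

  0-simplices (10): [0], [1], [2], [3], [4], [5], [6], [7], [8], [9]
  1-simplices (30): (30 of them)
  2-simplices (20): (20 of them)

giving chain groups C_0 ≅ Z^10, C_1 ≅ Z^30, C_2 ≅ Z^20.

The boundary map ∂_1: C_1 → C_0 maps an edge to its endpoints' difference, ∂[p,q] = q − p. For instance
  ∂[1,8] = [8] − [1].
This gives a 10×30 integer matrix of rank 9; reducing to Smith normal form yields diagonal entries (1,1,1,1,1,1,1,1,1).

The boundary map ∂_2: C_2 → C_1 sends each 2-simplex [p,q,r] to [q,r] − [p,r] + [p,q]. For instance
  ∂[2,5,6] = [5,6] − [2,6] + [2,5],
  ∂[0,2,3] = [2,3] − [0,3] + [0,2].
The resulting 30×20 matrix has rank 20, and its Smith normal form has invariant factors (1,1,1,1,1,1,1,1,1,1,1,1,1,1,1,1,1,1,1,2).

Reading off H_k = ker ∂_k / im ∂_{k+1}:

  H_1: rank ker ∂_1 − rank ∂_2 = (30 − 9) − 20 = 1, and ∂_2 has invariant factor 2 > 1, so H_1 = Z × Z/2.

(K is a triangulation of the Klein bottle.)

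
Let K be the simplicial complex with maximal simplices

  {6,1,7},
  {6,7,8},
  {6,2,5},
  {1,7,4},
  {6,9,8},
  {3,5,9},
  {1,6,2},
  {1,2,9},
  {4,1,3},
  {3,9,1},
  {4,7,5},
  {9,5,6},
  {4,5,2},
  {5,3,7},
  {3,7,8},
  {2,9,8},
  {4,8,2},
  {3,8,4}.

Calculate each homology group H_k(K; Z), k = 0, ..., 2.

H_0 = Z,  H_1 = Z ⊕ Z/2Z,  H_2 = 0.

We work with the vertex ordering 1 < 2 < 3 < 4 < 5 < 6 < 7 < 8 < 9. The simplices of K, each written with vertices in increasing order, are:

  0-simplices (9): [1], [2], [3], [4], [5], [6], [7], [8], [9]
  1-simplices (27): (27 of them)
  2-simplices (18): [1,2,6], [1,2,9], [1,3,4], [1,3,9], [1,4,7], [1,6,7], [2,4,5], [2,4,8], [2,5,6], [2,8,9], [3,4,8], [3,5,7], [3,5,9], [3,7,8], [4,5,7], [5,6,9], [6,7,8], [6,8,9]

so the chain groups are C_0 ≅ Z^9, C_1 ≅ Z^27, C_2 ≅ Z^18.

∂_1: C_1 → C_0 is given by ∂[p,q] = [q] − [p].
The resulting 9×27 matrix has rank 8, and its Smith normal form has invariant factors (1,1,1,1,1,1,1,1).

Boundary ∂_2: C_2 → C_1 acts by ∂[p,q,r] = [q,r] − [p,r] + [p,q]. For instance
  ∂[4,5,7] = [5,7] − [4,7] + [4,5],
  ∂[6,7,8] = [7,8] − [6,8] + [6,7].
This gives a 27×18 integer matrix of rank 18; reducing to Smith normal form yields diagonal entries (1,1,1,1,1,1,1,1,1,1,1,1,1,1,1,1,1,2).

Reading off H_k = ker ∂_k / im ∂_{k+1}:

  H_0: rank C_0 − rank ∂_1 = 9 − 8 = 1, and the invariant factors of ∂_1 are all 1, so H_0 ≅ Z.
  H_1: rank ker ∂_1 − rank ∂_2 = (27 − 8) − 18 = 1, and ∂_2 has invariant factor 2 > 1, so H_1 ≅ Z ⊕ Z/2Z.
  H_2: rank ker ∂_2 − rank ∂_3 = (18 − 18) − 0 = 0, and there is no ∂_3, so H_2 ≅ 0.

As a check, the Euler characteristic is 9 − 27 + 18 = 0, which agrees with 1 − 1 + 0 = 0.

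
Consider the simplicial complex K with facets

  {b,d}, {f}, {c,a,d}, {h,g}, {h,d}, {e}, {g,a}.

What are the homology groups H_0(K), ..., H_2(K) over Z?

H_0 ≅ Z^3,  H_1 ≅ Z,  H_2 = 0.

Take the total order a < b < c < d < e < f < g < h on the vertex set. Then K (dimension 2) consists of the simplices:

  0-simplices (8): a, b, c, d, e, f, g, h
  1-simplices (7): ac, ad, ag, bd, cd, dh, gh
  2-simplices (1): acd

Hence C_0 ≅ Z^8, C_1 ≅ Z^7, C_2 ≅ Z^1.

∂_1: C_1 → C_0 maps an edge to its endpoints' difference, ∂[p,q] = q − p.
The resulting 8×7 matrix has rank 5, and its Smith normal form has invariant factors (1,1,1,1,1).

∂_2: C_2 → C_1 maps a triangle to the signed sum of its edges. For instance
  ∂acd = cd − ad + ac.
The 7×1 boundary matrix has rank 1 and Smith normal form diag(1).

Now H_k = ker ∂_k / im ∂_{k+1}, so:

  H_0: rank C_0 − rank ∂_1 = 8 − 5 = 3, and the invariant factors of ∂_1 are all 1, so H_0 ≅ Z^3.
  H_1: rank ker ∂_1 − rank ∂_2 = (7 − 5) − 1 = 1, and the invariant factors of ∂_2 are all 1, so H_1 ≅ Z.
  H_2: rank ker ∂_2 − rank ∂_3 = (1 − 1) − 0 = 0, and there is no ∂_3, so H_2 ≅ 0.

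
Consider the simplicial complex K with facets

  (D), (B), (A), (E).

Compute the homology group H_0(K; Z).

Order the vertices as A < B < D < E. Listing each simplex with vertices in this order, K has dimension 0 with simplices:

  0-simplices (4): A, B, D, E

Hence C_0 ≅ Z^4.

Computing H_k = (kernel of ∂_k) / (image of ∂_{k+1}):

  H_0: rank C_0 − rank ∂_1 = 4 − 0 = 4, and there is no ∂_1, so H_0 = Z^4.

H_0 ≅ Z^4.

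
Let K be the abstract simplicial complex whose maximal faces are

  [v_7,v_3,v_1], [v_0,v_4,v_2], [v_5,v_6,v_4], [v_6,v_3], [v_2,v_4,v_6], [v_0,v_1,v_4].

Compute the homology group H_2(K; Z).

H_2 ≅ 0.

Order the vertices as v_0 < v_1 < v_2 < v_3 < v_4 < v_5 < v_6 < v_7. Listing each simplex with vertices in this order, K has dimension 2 with simplices:

  0-simplices (8): [v_0], [v_1], [v_2], [v_3], [v_4], [v_5], [v_6], [v_7]
  1-simplices (13): [v_0,v_1], [v_0,v_2], [v_0,v_4], [v_1,v_3], [v_1,v_4], [v_1,v_7], [v_2,v_4], [v_2,v_6], [v_3,v_6], [v_3,v_7], [v_4,v_5], [v_4,v_6], [v_5,v_6]
  2-simplices (5): [v_0,v_1,v_4], [v_0,v_2,v_4], [v_1,v_3,v_7], [v_2,v_4,v_6], [v_4,v_5,v_6]

giving chain groups C_0 ≅ Z^8, C_1 ≅ Z^13, C_2 ≅ Z^5.

∂_1: C_1 → C_0 maps an edge to its endpoints' difference, ∂[p,q] = q − p. For instance
  ∂[v_4,v_5] = [v_5] − [v_4].
The resulting 8×13 matrix has rank 7, and its Smith normal form has invariant factors (1,1,1,1,1,1,1).

The boundary map ∂_2: C_2 → C_1 acts by ∂[p,q,r] = [q,r] − [p,r] + [p,q]. For instance
  ∂[v_0,v_1,v_4] = [v_1,v_4] − [v_0,v_4] + [v_0,v_1],
  ∂[v_2,v_4,v_6] = [v_4,v_6] − [v_2,v_6] + [v_2,v_4].
This gives a 13×5 integer matrix of rank 5; reducing to Smith normal form yields diagonal entries (1,1,1,1,1).

Reading off H_k = ker ∂_k / im ∂_{k+1}:

  H_2: rank ker ∂_2 − rank ∂_3 = (5 − 5) − 0 = 0, and there is no ∂_3, so H_2 = 0.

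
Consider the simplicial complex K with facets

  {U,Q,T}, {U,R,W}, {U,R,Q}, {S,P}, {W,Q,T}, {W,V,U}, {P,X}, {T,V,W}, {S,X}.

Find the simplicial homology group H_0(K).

Take the total order P < Q < R < S < T < U < V < W < X on the vertex set. Then K (dimension 2) consists of the simplices:

  0-simplices (9): P, Q, R, S, T, U, V, W, X
  1-simplices (15): PS, PX, QR, QT, QU, QW, RU, RW, SX, TU, TV, TW, UV, UW, VW
  2-simplices (6): QRU, QTU, QTW, RUW, TVW, UVW

Hence C_0 ≅ Z^9, C_1 ≅ Z^15, C_2 ≅ Z^6.

The boundary map ∂_1: C_1 → C_0 is given by ∂[p,q] = [q] − [p].
This gives a 9×15 integer matrix of rank 7; reducing to Smith normal form yields diagonal entries (1,1,1,1,1,1,1).

Boundary ∂_2: C_2 → C_1 sends each 2-simplex [p,q,r] to [q,r] − [p,r] + [p,q]. For instance
  ∂RUW = UW − RW + RU,
  ∂QRU = RU − QU + QR.
This gives a 15×6 integer matrix of rank 6; reducing to Smith normal form yields diagonal entries (1,1,1,1,1,1).

From H_k ≅ ker(∂_k) / im(∂_{k+1}) we obtain:

  H_0: rank C_0 − rank ∂_1 = 9 − 7 = 2, and the invariant factors of ∂_1 are all 1, so H_0 ≅ Z^2.

(K is a triangulation of the disjoint union of the circle S^1 and the cylinder S^1 x I.)

H_0 = Z^2.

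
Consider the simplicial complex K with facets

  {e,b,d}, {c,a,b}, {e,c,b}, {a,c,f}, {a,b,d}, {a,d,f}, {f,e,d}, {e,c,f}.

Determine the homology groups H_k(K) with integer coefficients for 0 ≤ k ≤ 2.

We work with the vertex ordering a < b < c < d < e < f. The simplices of K, each written with vertices in increasing order, are:

  0-simplices (6): a, b, c, d, e, f
  1-simplices (12): ab, ac, ad, af, bc, bd, be, ce, cf, de, df, ef
  2-simplices (8): abc, abd, acf, adf, bce, bde, cef, def

Hence C_0 ≅ Z^6, C_1 ≅ Z^12, C_2 ≅ Z^8.

Boundary ∂_1: C_1 → C_0 is given by ∂[p,q] = [q] − [p].
The 6×12 boundary matrix has rank 5 and Smith normal form diag(1,1,1,1,1).

The boundary map ∂_2: C_2 → C_1 sends each 2-simplex [p,q,r] to [q,r] − [p,r] + [p,q]. For instance
  ∂bce = ce − be + bc,
  ∂def = ef − df + de.
As a 12×8 matrix over Z this has rank 7, with invariant factors (1,1,1,1,1,1,1).

From H_k ≅ ker(∂_k) / im(∂_{k+1}) we obtain:

  H_0: rank C_0 − rank ∂_1 = 6 − 5 = 1, and the invariant factors of ∂_1 are all 1, so H_0 = Z.
  H_1: rank ker ∂_1 − rank ∂_2 = (12 − 5) − 7 = 0, and the invariant factors of ∂_2 are all 1, so H_1 = 0.
  H_2: rank ker ∂_2 − rank ∂_3 = (8 − 7) − 0 = 1, and there is no ∂_3, so H_2 = Z.

As a check, the Euler characteristic is 6 − 12 + 8 = 2, which agrees with 1 − 0 + 1 = 2.

H_0 ≅ Z,  H_1 = 0,  H_2 ≅ Z.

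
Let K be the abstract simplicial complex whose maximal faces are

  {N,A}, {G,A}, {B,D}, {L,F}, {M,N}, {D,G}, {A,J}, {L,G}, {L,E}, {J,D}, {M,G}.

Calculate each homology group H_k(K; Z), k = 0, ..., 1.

Take the total order A < B < D < E < F < G < J < L < M < N on the vertex set. Then K (dimension 1) consists of the simplices:

  0-simplices (10): A, B, D, E, F, G, J, L, M, N
  1-simplices (11): AG, AJ, AN, BD, DG, DJ, EL, FL, GL, GM, MN

Hence C_0 ≅ Z^10, C_1 ≅ Z^11.

The boundary map ∂_1: C_1 → C_0 is given by ∂[p,q] = [q] − [p]. For instance
  ∂MN = N − M.
The 10×11 boundary matrix has rank 9 and Smith normal form diag(1,1,1,1,1,1,1,1,1).

From H_k ≅ ker(∂_k) / im(∂_{k+1}) we obtain:

  H_0: rank C_0 − rank ∂_1 = 10 − 9 = 1, and the invariant factors of ∂_1 are all 1, so H_0 = Z.
  H_1: rank ker ∂_1 − rank ∂_2 = (11 − 9) − 0 = 2, and there is no ∂_2, so H_1 = Z^2.

As a check, the Euler characteristic is 10 − 11 = -1, which agrees with 1 − 2 = -1.

H_0 ≅ Z,  H_1 ≅ Z^2.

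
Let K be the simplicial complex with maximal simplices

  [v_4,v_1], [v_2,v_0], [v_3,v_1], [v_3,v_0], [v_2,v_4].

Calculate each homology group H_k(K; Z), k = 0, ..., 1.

K has 5 vertices, 5 edges.
rank ∂_0 = 0, rank ∂_1 = 4 ⇒ b_0 = 5 − 0 − 4 = 1; all invariant factors of ∂_1 are 1 so no torsion. So H_0 = Z.
rank ∂_1 = 4, rank ∂_2 = 0 ⇒ b_1 = 5 − 4 − 0 = 1. So H_1 = Z.

H_0 = Z,  H_1 = Z.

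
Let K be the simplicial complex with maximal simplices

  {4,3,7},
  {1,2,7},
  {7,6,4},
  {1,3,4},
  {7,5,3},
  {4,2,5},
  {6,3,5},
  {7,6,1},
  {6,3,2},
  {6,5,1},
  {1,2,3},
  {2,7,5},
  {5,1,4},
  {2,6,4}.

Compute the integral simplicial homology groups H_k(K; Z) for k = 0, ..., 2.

Fix the vertex order 1 < 2 < 3 < 4 < 5 < 6 < 7 and write every simplex with vertices in increasing order. Then dim K = 2 and the simplices of K are:

  0-simplices (7): [1], [2], [3], [4], [5], [6], [7]
  1-simplices (21): [1,2], [1,3], [1,4], [1,5], [1,6], [1,7], [2,3], [2,4], [2,5], [2,6], [2,7], [3,4], [3,5], [3,6], [3,7], [4,5], [4,6], [4,7], [5,6], [5,7], [6,7]
  2-simplices (14): [1,2,3], [1,2,7], [1,3,4], [1,4,5], [1,5,6], [1,6,7], [2,3,6], [2,4,5], [2,4,6], [2,5,7], [3,4,7], [3,5,6], [3,5,7], [4,6,7]

so the chain groups are C_0 ≅ Z^7, C_1 ≅ Z^21, C_2 ≅ Z^14.

∂_1: C_1 → C_0 sends each edge [p,q] (with p < q) to q − p.
This gives a 7×21 integer matrix of rank 6; reducing to Smith normal form yields diagonal entries (1,1,1,1,1,1).

Boundary ∂_2: C_2 → C_1 acts by ∂[p,q,r] = [q,r] − [p,r] + [p,q]. For instance
  ∂[3,5,6] = [5,6] − [3,6] + [3,5],
  ∂[1,6,7] = [6,7] − [1,7] + [1,6].
As a 21×14 matrix over Z this has rank 13, with invariant factors (1,1,1,1,1,1,1,1,1,1,1,1,1).

Computing H_k = (kernel of ∂_k) / (image of ∂_{k+1}):

  H_0: rank C_0 − rank ∂_1 = 7 − 6 = 1, and the invariant factors of ∂_1 are all 1, so H_0 ≅ Z.
  H_1: rank ker ∂_1 − rank ∂_2 = (21 − 6) − 13 = 2, and the invariant factors of ∂_2 are all 1, so H_1 ≅ Z^2.
  H_2: rank ker ∂_2 − rank ∂_3 = (14 − 13) − 0 = 1, and there is no ∂_3, so H_2 ≅ Z.

(K is a triangulation of the torus T^2.)

H_0 = Z,  H_1 = Z^2,  H_2 = Z.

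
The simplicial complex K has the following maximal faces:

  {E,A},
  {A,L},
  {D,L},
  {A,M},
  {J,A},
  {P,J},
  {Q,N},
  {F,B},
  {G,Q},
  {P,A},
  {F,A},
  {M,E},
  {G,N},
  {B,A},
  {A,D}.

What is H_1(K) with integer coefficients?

H_1 = Z^5.

Take the total order A < B < D < E < F < G < J < L < M < N < P < Q on the vertex set. Then K (dimension 1) consists of the simplices:

  0-simplices (12): A, B, D, E, F, G, J, L, M, N, P, Q
  1-simplices (15): AB, AD, AE, AF, AJ, AL, AM, AP, BF, DL, EM, GN, GQ, JP, NQ

so the chain groups are C_0 ≅ Z^12, C_1 ≅ Z^15.

The boundary map ∂_1: C_1 → C_0 is given by ∂[p,q] = [q] − [p]. For instance
  ∂AF = F − A.
The 12×15 boundary matrix has rank 10 and Smith normal form diag(1,1,1,1,1,1,1,1,1,1).

Now H_k = ker ∂_k / im ∂_{k+1}, so:

  H_1: rank ker ∂_1 − rank ∂_2 = (15 − 10) − 0 = 5, and there is no ∂_2, so H_1 ≅ Z^5.

(K is a triangulation of the disjoint union of a wedge of 4 circles and the circle S^1.)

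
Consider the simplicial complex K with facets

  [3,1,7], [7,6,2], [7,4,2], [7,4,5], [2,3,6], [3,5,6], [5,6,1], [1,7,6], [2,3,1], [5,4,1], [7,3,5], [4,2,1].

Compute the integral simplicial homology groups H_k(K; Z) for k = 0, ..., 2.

H_0 = Z,  H_1 = Z_2,  H_2 = 0.

We work with the vertex ordering 1 < 2 < 3 < 4 < 5 < 6 < 7. The simplices of K, each written with vertices in increasing order, are:

  0-simplices (7): [1], [2], [3], [4], [5], [6], [7]
  1-simplices (18): [1,2], [1,3], [1,4], [1,5], [1,6], [1,7], [2,3], [2,4], [2,6], [2,7], [3,5], [3,6], [3,7], [4,5], [4,7], [5,6], [5,7], [6,7]
  2-simplices (12): [1,2,3], [1,2,4], [1,3,7], [1,4,5], [1,5,6], [1,6,7], [2,3,6], [2,4,7], [2,6,7], [3,5,6], [3,5,7], [4,5,7]

Hence C_0 ≅ Z^7, C_1 ≅ Z^18, C_2 ≅ Z^12.

∂_1: C_1 → C_0 sends each edge [p,q] (with p < q) to q − p.
As a 7×18 matrix over Z this has rank 6, with invariant factors (1,1,1,1,1,1).

∂_2: C_2 → C_1 sends each 2-simplex [p,q,r] to [q,r] − [p,r] + [p,q]. For instance
  ∂[2,6,7] = [6,7] − [2,7] + [2,6],
  ∂[3,5,6] = [5,6] − [3,6] + [3,5].
As a 18×12 matrix over Z this has rank 12, with invariant factors (1,1,1,1,1,1,1,1,1,1,1,2).

Reading off H_k = ker ∂_k / im ∂_{k+1}:

  H_0: rank C_0 − rank ∂_1 = 7 − 6 = 1, and the invariant factors of ∂_1 are all 1, so H_0 = Z.
  H_1: rank ker ∂_1 − rank ∂_2 = (18 − 6) − 12 = 0, and ∂_2 has invariant factor 2 > 1, so H_1 = Z_2.
  H_2: rank ker ∂_2 − rank ∂_3 = (12 − 12) − 0 = 0, and there is no ∂_3, so H_2 = 0.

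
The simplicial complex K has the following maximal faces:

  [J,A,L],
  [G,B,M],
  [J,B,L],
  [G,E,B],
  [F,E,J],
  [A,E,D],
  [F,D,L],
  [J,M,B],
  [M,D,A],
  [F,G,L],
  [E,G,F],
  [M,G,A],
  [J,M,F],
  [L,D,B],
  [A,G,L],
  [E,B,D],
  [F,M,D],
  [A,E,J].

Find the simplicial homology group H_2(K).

Order the vertices as A < B < D < E < F < G < J < L < M. Listing each simplex with vertices in this order, K has dimension 2 with simplices:

  0-simplices (9): A, B, D, E, F, G, J, L, M
  1-simplices (27): AD, AE, AG, AJ, AL, AM, BD, BE, BG, BJ, BL, BM, DE, DF, DL, DM, EF, EG, EJ, FG, FJ, FL, FM, GL, GM, JL, JM
  2-simplices (18): ADE, ADM, AEJ, AGL, AGM, AJL, BDE, BDL, BEG, BGM, BJL, BJM, DFL, DFM, EFG, EFJ, FGL, FJM

so the chain groups are C_0 ≅ Z^9, C_1 ≅ Z^27, C_2 ≅ Z^18.

The boundary map ∂_1: C_1 → C_0 maps an edge to its endpoints' difference, ∂[p,q] = q − p.
The resulting 9×27 matrix has rank 8, and its Smith normal form has invariant factors (1,1,1,1,1,1,1,1).

∂_2: C_2 → C_1 sends each 2-simplex [p,q,r] to [q,r] − [p,r] + [p,q]. For instance
  ∂BEG = EG − BG + BE,
  ∂BDE = DE − BE + BD.
This gives a 27×18 integer matrix of rank 17; reducing to Smith normal form yields diagonal entries (1,1,1,1,1,1,1,1,1,1,1,1,1,1,1,1,1).

Reading off H_k = ker ∂_k / im ∂_{k+1}:

  H_2: rank ker ∂_2 − rank ∂_3 = (18 − 17) − 0 = 1, and there is no ∂_3, so H_2 = Z.

H_2 ≅ Z.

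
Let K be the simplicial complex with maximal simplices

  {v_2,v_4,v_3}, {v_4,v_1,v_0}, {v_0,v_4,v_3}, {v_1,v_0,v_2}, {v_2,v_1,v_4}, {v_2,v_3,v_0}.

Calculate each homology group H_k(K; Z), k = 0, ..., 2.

H_0 ≅ Z,  H_1 = 0,  H_2 ≅ Z.

We work with the vertex ordering v_0 < v_1 < v_2 < v_3 < v_4. The simplices of K, each written with vertices in increasing order, are:

  0-simplices (5): [v_0], [v_1], [v_2], [v_3], [v_4]
  1-simplices (9): [v_0,v_1], [v_0,v_2], [v_0,v_3], [v_0,v_4], [v_1,v_2], [v_1,v_4], [v_2,v_3], [v_2,v_4], [v_3,v_4]
  2-simplices (6): [v_0,v_1,v_2], [v_0,v_1,v_4], [v_0,v_2,v_3], [v_0,v_3,v_4], [v_1,v_2,v_4], [v_2,v_3,v_4]

so the chain groups are C_0 ≅ Z^5, C_1 ≅ Z^9, C_2 ≅ Z^6.

∂_1: C_1 → C_0 is given by ∂[p,q] = [q] − [p].
The 5×9 boundary matrix has rank 4 and Smith normal form diag(1,1,1,1).

∂_2: C_2 → C_1 maps a triangle to the signed sum of its edges. For instance
  ∂[v_1,v_2,v_4] = [v_2,v_4] − [v_1,v_4] + [v_1,v_2],
  ∂[v_0,v_1,v_2] = [v_1,v_2] − [v_0,v_2] + [v_0,v_1].
This gives a 9×6 integer matrix of rank 5; reducing to Smith normal form yields diagonal entries (1,1,1,1,1).

From H_k ≅ ker(∂_k) / im(∂_{k+1}) we obtain:

  H_0: rank C_0 − rank ∂_1 = 5 − 4 = 1, and the invariant factors of ∂_1 are all 1, so H_0 = Z.
  H_1: rank ker ∂_1 − rank ∂_2 = (9 − 4) − 5 = 0, and the invariant factors of ∂_2 are all 1, so H_1 = 0.
  H_2: rank ker ∂_2 − rank ∂_3 = (6 − 5) − 0 = 1, and there is no ∂_3, so H_2 = Z.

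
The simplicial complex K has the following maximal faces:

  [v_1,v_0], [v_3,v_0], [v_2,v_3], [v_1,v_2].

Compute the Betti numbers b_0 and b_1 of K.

b_0 = 1, b_1 = 1.

Order the vertices as v_0 < v_1 < v_2 < v_3. Listing each simplex with vertices in this order, K has dimension 1 with simplices:

  0-simplices (4): [v_0], [v_1], [v_2], [v_3]
  1-simplices (4): [v_0,v_1], [v_0,v_3], [v_1,v_2], [v_2,v_3]

giving chain groups C_0 ≅ Z^4, C_1 ≅ Z^4.

∂_1: C_1 → C_0 is given by ∂[p,q] = [q] − [p]. For instance
  ∂[v_0,v_3] = [v_3] − [v_0].
This gives a 4×4 integer matrix of rank 3; reducing to Smith normal form yields diagonal entries (1,1,1).

Now H_k = ker ∂_k / im ∂_{k+1}, so:

  H_0: rank C_0 − rank ∂_1 = 4 − 3 = 1, and the invariant factors of ∂_1 are all 1, so H_0 = Z.
  H_1: rank ker ∂_1 − rank ∂_2 = (4 − 3) − 0 = 1, and there is no ∂_2, so H_1 = Z.

(K is a triangulation of the circle S^1.)

Hence the Betti numbers are b_0 = 1, b_1 = 1.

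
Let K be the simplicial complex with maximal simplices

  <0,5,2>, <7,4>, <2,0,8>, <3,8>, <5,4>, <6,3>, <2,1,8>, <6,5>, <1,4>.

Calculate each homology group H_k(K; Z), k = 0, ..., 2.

H_0 ≅ Z,  H_1 ≅ Z^2,  H_2 = 0.

Take the total order 0 < 1 < 2 < 3 < 4 < 5 < 6 < 7 < 8 on the vertex set. Then K (dimension 2) consists of the simplices:

  0-simplices (9): [0], [1], [2], [3], [4], [5], [6], [7], [8]
  1-simplices (13): [0,2], [0,5], [0,8], [1,2], [1,4], [1,8], [2,5], [2,8], [3,6], [3,8], [4,5], [4,7], [5,6]
  2-simplices (3): [0,2,5], [0,2,8], [1,2,8]

Hence C_0 ≅ Z^9, C_1 ≅ Z^13, C_2 ≅ Z^3.

Boundary ∂_1: C_1 → C_0 is given by ∂[p,q] = [q] − [p].
As a 9×13 matrix over Z this has rank 8, with invariant factors (1,1,1,1,1,1,1,1).

∂_2: C_2 → C_1 acts by ∂[p,q,r] = [q,r] − [p,r] + [p,q]. For instance
  ∂[1,2,8] = [2,8] − [1,8] + [1,2],
  ∂[0,2,5] = [2,5] − [0,5] + [0,2].
As a 13×3 matrix over Z this has rank 3, with invariant factors (1,1,1).

Now H_k = ker ∂_k / im ∂_{k+1}, so:

  H_0: rank C_0 − rank ∂_1 = 9 − 8 = 1, and the invariant factors of ∂_1 are all 1, so H_0 = Z.
  H_1: rank ker ∂_1 − rank ∂_2 = (13 − 8) − 3 = 2, and the invariant factors of ∂_2 are all 1, so H_1 = Z^2.
  H_2: rank ker ∂_2 − rank ∂_3 = (3 − 3) − 0 = 0, and there is no ∂_3, so H_2 = 0.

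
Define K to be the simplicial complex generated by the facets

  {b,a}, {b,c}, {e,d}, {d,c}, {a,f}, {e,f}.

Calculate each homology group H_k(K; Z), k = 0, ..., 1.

Fix the vertex order a < b < c < d < e < f and write every simplex with vertices in increasing order. Then dim K = 1 and the simplices of K are:

  0-simplices (6): a, b, c, d, e, f
  1-simplices (6): ab, af, bc, cd, de, ef

giving chain groups C_0 ≅ Z^6, C_1 ≅ Z^6.

The boundary map ∂_1: C_1 → C_0 is given by ∂[p,q] = [q] − [p].
As a 6×6 matrix over Z this has rank 5, with invariant factors (1,1,1,1,1).

Now H_k = ker ∂_k / im ∂_{k+1}, so:

  H_0: rank C_0 − rank ∂_1 = 6 − 5 = 1, and the invariant factors of ∂_1 are all 1, so H_0 = Z.
  H_1: rank ker ∂_1 − rank ∂_2 = (6 − 5) − 0 = 1, and there is no ∂_2, so H_1 = Z.

H_0 = Z,  H_1 = Z.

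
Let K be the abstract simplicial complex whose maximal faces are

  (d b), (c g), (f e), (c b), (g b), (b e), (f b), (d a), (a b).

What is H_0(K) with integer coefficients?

H_0 ≅ Z.

K has 7 vertices, 9 edges.
rank ∂_0 = 0, rank ∂_1 = 6 ⇒ b_0 = 7 − 0 − 6 = 1; all invariant factors of ∂_1 are 1 so no torsion. So H_0 ≅ Z.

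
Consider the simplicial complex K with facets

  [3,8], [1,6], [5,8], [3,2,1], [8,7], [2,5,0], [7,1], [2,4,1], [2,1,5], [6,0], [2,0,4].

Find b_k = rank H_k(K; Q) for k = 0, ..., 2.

Fix the vertex order 0 < 1 < 2 < 3 < 4 < 5 < 6 < 7 < 8 and write every simplex with vertices in increasing order. Then dim K = 2 and the simplices of K are:

  0-simplices (9): [0], [1], [2], [3], [4], [5], [6], [7], [8]
  1-simplices (16): [0,2], [0,4], [0,5], [0,6], [1,2], [1,3], [1,4], [1,5], [1,6], [1,7], [2,3], [2,4], [2,5], [3,8], [5,8], [7,8]
  2-simplices (5): [0,2,4], [0,2,5], [1,2,3], [1,2,4], [1,2,5]

Hence C_0 ≅ Z^9, C_1 ≅ Z^16, C_2 ≅ Z^5.

Boundary ∂_1: C_1 → C_0 sends each edge [p,q] (with p < q) to q − p. For instance
  ∂[2,4] = [4] − [2].
This gives a 9×16 integer matrix of rank 8; reducing to Smith normal form yields diagonal entries (1,1,1,1,1,1,1,1).

The boundary map ∂_2: C_2 → C_1 acts by ∂[p,q,r] = [q,r] − [p,r] + [p,q]. For instance
  ∂[1,2,4] = [2,4] − [1,4] + [1,2],
  ∂[0,2,5] = [2,5] − [0,5] + [0,2].
The 16×5 boundary matrix has rank 5 and Smith normal form diag(1,1,1,1,1).

Computing H_k = (kernel of ∂_k) / (image of ∂_{k+1}):

  H_0: rank C_0 − rank ∂_1 = 9 − 8 = 1, and the invariant factors of ∂_1 are all 1, so H_0 = Z.
  H_1: rank ker ∂_1 − rank ∂_2 = (16 − 8) − 5 = 3, and the invariant factors of ∂_2 are all 1, so H_1 = Z^3.
  H_2: rank ker ∂_2 − rank ∂_3 = (5 − 5) − 0 = 0, and there is no ∂_3, so H_2 = 0.

Hence the Betti numbers are b_0 = 1, b_1 = 3, b_2 = 0.

b_0 = 1, b_1 = 3, b_2 = 0.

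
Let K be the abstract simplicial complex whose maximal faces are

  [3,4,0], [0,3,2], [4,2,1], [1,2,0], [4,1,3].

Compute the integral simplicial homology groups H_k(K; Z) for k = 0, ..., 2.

H_0 = Z,  H_1 = Z,  H_2 = 0.

Fix the vertex order 0 < 1 < 2 < 3 < 4 and write every simplex with vertices in increasing order. Then dim K = 2 and the simplices of K are:

  0-simplices (5): [0], [1], [2], [3], [4]
  1-simplices (10): [0,1], [0,2], [0,3], [0,4], [1,2], [1,3], [1,4], [2,3], [2,4], [3,4]
  2-simplices (5): [0,1,2], [0,2,3], [0,3,4], [1,2,4], [1,3,4]

Hence C_0 ≅ Z^5, C_1 ≅ Z^10, C_2 ≅ Z^5.

∂_1: C_1 → C_0 maps an edge to its endpoints' difference, ∂[p,q] = q − p. For instance
  ∂[1,4] = [4] − [1].
As a 5×10 matrix over Z this has rank 4, with invariant factors (1,1,1,1).

∂_2: C_2 → C_1 acts by ∂[p,q,r] = [q,r] − [p,r] + [p,q]. For instance
  ∂[1,3,4] = [3,4] − [1,4] + [1,3],
  ∂[0,1,2] = [1,2] − [0,2] + [0,1].
As a 10×5 matrix over Z this has rank 5, with invariant factors (1,1,1,1,1).

Computing H_k = (kernel of ∂_k) / (image of ∂_{k+1}):

  H_0: rank C_0 − rank ∂_1 = 5 − 4 = 1, and the invariant factors of ∂_1 are all 1, so H_0 ≅ Z.
  H_1: rank ker ∂_1 − rank ∂_2 = (10 − 4) − 5 = 1, and the invariant factors of ∂_2 are all 1, so H_1 ≅ Z.
  H_2: rank ker ∂_2 − rank ∂_3 = (5 − 5) − 0 = 0, and there is no ∂_3, so H_2 ≅ 0.

As a check, the Euler characteristic is 5 − 10 + 5 = 0, which agrees with 1 − 1 + 0 = 0.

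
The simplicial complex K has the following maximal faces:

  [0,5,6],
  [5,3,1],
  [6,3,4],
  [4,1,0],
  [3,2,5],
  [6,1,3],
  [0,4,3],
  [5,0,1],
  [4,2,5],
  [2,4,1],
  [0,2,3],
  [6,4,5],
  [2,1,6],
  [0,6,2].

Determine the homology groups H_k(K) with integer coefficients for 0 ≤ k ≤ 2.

Fix the vertex order 0 < 1 < 2 < 3 < 4 < 5 < 6 and write every simplex with vertices in increasing order. Then dim K = 2 and the simplices of K are:

  0-simplices (7): [0], [1], [2], [3], [4], [5], [6]
  1-simplices (21): [0,1], [0,2], [0,3], [0,4], [0,5], [0,6], [1,2], [1,3], [1,4], [1,5], [1,6], [2,3], [2,4], [2,5], [2,6], [3,4], [3,5], [3,6], [4,5], [4,6], [5,6]
  2-simplices (14): [0,1,4], [0,1,5], [0,2,3], [0,2,6], [0,3,4], [0,5,6], [1,2,4], [1,2,6], [1,3,5], [1,3,6], [2,3,5], [2,4,5], [3,4,6], [4,5,6]

giving chain groups C_0 ≅ Z^7, C_1 ≅ Z^21, C_2 ≅ Z^14.

Boundary ∂_1: C_1 → C_0 sends each edge [p,q] (with p < q) to q − p.
The 7×21 boundary matrix has rank 6 and Smith normal form diag(1,1,1,1,1,1).

∂_2: C_2 → C_1 sends each 2-simplex [p,q,r] to [q,r] − [p,r] + [p,q]. For instance
  ∂[0,2,6] = [2,6] − [0,6] + [0,2],
  ∂[1,2,4] = [2,4] − [1,4] + [1,2].
The resulting 21×14 matrix has rank 13, and its Smith normal form has invariant factors (1,1,1,1,1,1,1,1,1,1,1,1,1).

Computing H_k = (kernel of ∂_k) / (image of ∂_{k+1}):

  H_0: rank C_0 − rank ∂_1 = 7 − 6 = 1, and the invariant factors of ∂_1 are all 1, so H_0 = Z.
  H_1: rank ker ∂_1 − rank ∂_2 = (21 − 6) − 13 = 2, and the invariant factors of ∂_2 are all 1, so H_1 = Z^2.
  H_2: rank ker ∂_2 − rank ∂_3 = (14 − 13) − 0 = 1, and there is no ∂_3, so H_2 = Z.

As a check, the Euler characteristic is 7 − 21 + 14 = 0, which agrees with 1 − 2 + 1 = 0.
(K is a triangulation of the torus T^2.)

H_0 = Z,  H_1 = Z^2,  H_2 = Z.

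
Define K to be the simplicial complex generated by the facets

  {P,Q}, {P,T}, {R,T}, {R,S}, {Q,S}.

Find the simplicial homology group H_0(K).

H_0 = Z.

Take the total order P < Q < R < S < T on the vertex set. Then K (dimension 1) consists of the simplices:

  0-simplices (5): P, Q, R, S, T
  1-simplices (5): PQ, PT, QS, RS, RT

giving chain groups C_0 ≅ Z^5, C_1 ≅ Z^5.

∂_1: C_1 → C_0 sends each edge [p,q] (with p < q) to q − p. For instance
  ∂RT = T − R.
The resulting 5×5 matrix has rank 4, and its Smith normal form has invariant factors (1,1,1,1).

From H_k ≅ ker(∂_k) / im(∂_{k+1}) we obtain:

  H_0: rank C_0 − rank ∂_1 = 5 − 4 = 1, and the invariant factors of ∂_1 are all 1, so H_0 ≅ Z.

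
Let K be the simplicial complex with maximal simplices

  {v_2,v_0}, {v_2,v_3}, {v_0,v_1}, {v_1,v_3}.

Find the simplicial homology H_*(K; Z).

H_0 ≅ Z,  H_1 ≅ Z.

K has 4 vertices, 4 edges.
rank ∂_0 = 0, rank ∂_1 = 3 ⇒ b_0 = 4 − 0 − 3 = 1; all invariant factors of ∂_1 are 1 so no torsion. So H_0 = Z.
rank ∂_1 = 3, rank ∂_2 = 0 ⇒ b_1 = 4 − 3 − 0 = 1. So H_1 = Z.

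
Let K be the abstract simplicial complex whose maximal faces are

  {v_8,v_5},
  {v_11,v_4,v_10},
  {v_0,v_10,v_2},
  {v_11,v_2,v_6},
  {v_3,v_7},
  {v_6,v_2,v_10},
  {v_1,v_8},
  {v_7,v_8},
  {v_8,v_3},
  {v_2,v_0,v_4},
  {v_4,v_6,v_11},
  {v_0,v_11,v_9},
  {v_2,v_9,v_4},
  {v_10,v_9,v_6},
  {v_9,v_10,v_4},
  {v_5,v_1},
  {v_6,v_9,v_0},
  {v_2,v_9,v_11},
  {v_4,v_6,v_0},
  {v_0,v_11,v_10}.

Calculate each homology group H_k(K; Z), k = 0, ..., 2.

H_0 ≅ Z^2,  H_1 ≅ Z^4,  H_2 ≅ Z.

Fix the vertex order v_0 < v_1 < v_2 < v_3 < v_4 < v_5 < v_6 < v_7 < v_8 < v_9 < v_10 < v_11 and write every simplex with vertices in increasing order. Then dim K = 2 and the simplices of K are:

  0-simplices (12): [v_0], [v_1], [v_2], [v_3], [v_4], [v_5], [v_6], [v_7], [v_8], [v_9], [v_10], [v_11]
  1-simplices (27): (27 of them)
  2-simplices (14): (14 of them)

giving chain groups C_0 ≅ Z^12, C_1 ≅ Z^27, C_2 ≅ Z^14.

Boundary ∂_1: C_1 → C_0 sends each edge [p,q] (with p < q) to q − p. For instance
  ∂[v_2,v_10] = [v_10] − [v_2].
The 12×27 boundary matrix has rank 10 and Smith normal form diag(1,1,1,1,1,1,1,1,1,1).

∂_2: C_2 → C_1 maps a triangle to the signed sum of its edges. For instance
  ∂[v_0,v_2,v_4] = [v_2,v_4] − [v_0,v_4] + [v_0,v_2],
  ∂[v_2,v_6,v_11] = [v_6,v_11] − [v_2,v_11] + [v_2,v_6].
As a 27×14 matrix over Z this has rank 13, with invariant factors (1,1,1,1,1,1,1,1,1,1,1,1,1).

Now H_k = ker ∂_k / im ∂_{k+1}, so:

  H_0: rank C_0 − rank ∂_1 = 12 − 10 = 2, and the invariant factors of ∂_1 are all 1, so H_0 = Z^2.
  H_1: rank ker ∂_1 − rank ∂_2 = (27 − 10) − 13 = 4, and the invariant factors of ∂_2 are all 1, so H_1 = Z^4.
  H_2: rank ker ∂_2 − rank ∂_3 = (14 − 13) − 0 = 1, and there is no ∂_3, so H_2 = Z.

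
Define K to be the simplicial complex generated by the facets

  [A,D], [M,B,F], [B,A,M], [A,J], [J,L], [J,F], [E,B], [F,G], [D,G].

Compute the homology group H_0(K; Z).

H_0 = Z.

Fix the vertex order A < B < D < E < F < G < J < L < M and write every simplex with vertices in increasing order. Then dim K = 2 and the simplices of K are:

  0-simplices (9): A, B, D, E, F, G, J, L, M
  1-simplices (12): AB, AD, AJ, AM, BE, BF, BM, DG, FG, FJ, FM, JL
  2-simplices (2): ABM, BFM

giving chain groups C_0 ≅ Z^9, C_1 ≅ Z^12, C_2 ≅ Z^2.

∂_1: C_1 → C_0 sends each edge [p,q] (with p < q) to q − p. For instance
  ∂DG = G − D.
The resulting 9×12 matrix has rank 8, and its Smith normal form has invariant factors (1,1,1,1,1,1,1,1).

Boundary ∂_2: C_2 → C_1 maps a triangle to the signed sum of its edges. For instance
  ∂ABM = BM − AM + AB,
  ∂BFM = FM − BM + BF.
The 12×2 boundary matrix has rank 2 and Smith normal form diag(1,1).

Now H_k = ker ∂_k / im ∂_{k+1}, so:

  H_0: rank C_0 − rank ∂_1 = 9 − 8 = 1, and the invariant factors of ∂_1 are all 1, so H_0 = Z.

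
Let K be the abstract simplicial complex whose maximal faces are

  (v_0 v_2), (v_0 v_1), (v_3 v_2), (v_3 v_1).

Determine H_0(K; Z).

We work with the vertex ordering v_0 < v_1 < v_2 < v_3. The simplices of K, each written with vertices in increasing order, are:

  0-simplices (4): [v_0], [v_1], [v_2], [v_3]
  1-simplices (4): [v_0,v_1], [v_0,v_2], [v_1,v_3], [v_2,v_3]

so the chain groups are C_0 ≅ Z^4, C_1 ≅ Z^4.

The boundary map ∂_1: C_1 → C_0 sends each edge [p,q] (with p < q) to q − p. For instance
  ∂[v_0,v_1] = [v_1] − [v_0].
The 4×4 boundary matrix has rank 3 and Smith normal form diag(1,1,1).

Now H_k = ker ∂_k / im ∂_{k+1}, so:

  H_0: rank C_0 − rank ∂_1 = 4 − 3 = 1, and the invariant factors of ∂_1 are all 1, so H_0 ≅ Z.

H_0 ≅ Z.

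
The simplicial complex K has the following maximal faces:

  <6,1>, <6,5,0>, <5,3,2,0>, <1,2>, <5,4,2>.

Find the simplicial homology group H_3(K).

H_3 ≅ 0.

K has 7 vertices, 12 edges, 6 triangles, 1 3-simplex.
rank ∂_3 = 1, rank ∂_4 = 0 ⇒ b_3 = 1 − 1 − 0 = 0. So H_3 = 0.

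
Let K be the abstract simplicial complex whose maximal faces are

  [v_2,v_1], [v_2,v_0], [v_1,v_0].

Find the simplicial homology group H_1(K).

H_1 ≅ Z.

We work with the vertex ordering v_0 < v_1 < v_2. The simplices of K, each written with vertices in increasing order, are:

  0-simplices (3): [v_0], [v_1], [v_2]
  1-simplices (3): [v_0,v_1], [v_0,v_2], [v_1,v_2]

Hence C_0 ≅ Z^3, C_1 ≅ Z^3.

∂_1: C_1 → C_0 maps an edge to its endpoints' difference, ∂[p,q] = q − p. For instance
  ∂[v_0,v_2] = [v_2] − [v_0].
The resulting 3×3 matrix has rank 2, and its Smith normal form has invariant factors (1,1).

Computing H_k = (kernel of ∂_k) / (image of ∂_{k+1}):

  H_1: rank ker ∂_1 − rank ∂_2 = (3 − 2) − 0 = 1, and there is no ∂_2, so H_1 ≅ Z.

(K is a triangulation of the circle S^1.)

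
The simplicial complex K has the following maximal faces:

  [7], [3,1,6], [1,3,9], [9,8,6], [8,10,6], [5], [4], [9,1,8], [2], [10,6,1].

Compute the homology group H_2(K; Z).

We work with the vertex ordering 1 < 2 < 3 < 4 < 5 < 6 < 7 < 8 < 9 < 10. The simplices of K, each written with vertices in increasing order, are:

  0-simplices (10): [1], [2], [3], [4], [5], [6], [7], [8], [9], [10]
  1-simplices (12): [1,3], [1,6], [1,8], [1,9], [1,10], [3,6], [3,9], [6,8], [6,9], [6,10], [8,9], [8,10]
  2-simplices (6): [1,3,6], [1,3,9], [1,6,10], [1,8,9], [6,8,9], [6,8,10]

so the chain groups are C_0 ≅ Z^10, C_1 ≅ Z^12, C_2 ≅ Z^6.

The boundary map ∂_1: C_1 → C_0 is given by ∂[p,q] = [q] − [p].
This gives a 10×12 integer matrix of rank 5; reducing to Smith normal form yields diagonal entries (1,1,1,1,1).

The boundary map ∂_2: C_2 → C_1 acts by ∂[p,q,r] = [q,r] − [p,r] + [p,q]. For instance
  ∂[6,8,9] = [8,9] − [6,9] + [6,8],
  ∂[6,8,10] = [8,10] − [6,10] + [6,8].
This gives a 12×6 integer matrix of rank 6; reducing to Smith normal form yields diagonal entries (1,1,1,1,1,1).

Now H_k = ker ∂_k / im ∂_{k+1}, so:

  H_2: rank ker ∂_2 − rank ∂_3 = (6 − 6) − 0 = 0, and there is no ∂_3, so H_2 = 0.

H_2 ≅ 0.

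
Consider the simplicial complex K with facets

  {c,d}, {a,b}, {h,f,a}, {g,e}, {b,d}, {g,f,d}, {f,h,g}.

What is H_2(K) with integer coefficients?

Fix the vertex order a < b < c < d < e < f < g < h and write every simplex with vertices in increasing order. Then dim K = 2 and the simplices of K are:

  0-simplices (8): a, b, c, d, e, f, g, h
  1-simplices (11): ab, af, ah, bd, cd, df, dg, eg, fg, fh, gh
  2-simplices (3): afh, dfg, fgh

Hence C_0 ≅ Z^8, C_1 ≅ Z^11, C_2 ≅ Z^3.

The boundary map ∂_1: C_1 → C_0 maps an edge to its endpoints' difference, ∂[p,q] = q − p.
As a 8×11 matrix over Z this has rank 7, with invariant factors (1,1,1,1,1,1,1).

The boundary map ∂_2: C_2 → C_1 maps a triangle to the signed sum of its edges. For instance
  ∂dfg = fg − dg + df,
  ∂afh = fh − ah + af.
The 11×3 boundary matrix has rank 3 and Smith normal form diag(1,1,1).

Reading off H_k = ker ∂_k / im ∂_{k+1}:

  H_2: rank ker ∂_2 − rank ∂_3 = (3 − 3) − 0 = 0, and there is no ∂_3, so H_2 = 0.

H_2 = 0.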